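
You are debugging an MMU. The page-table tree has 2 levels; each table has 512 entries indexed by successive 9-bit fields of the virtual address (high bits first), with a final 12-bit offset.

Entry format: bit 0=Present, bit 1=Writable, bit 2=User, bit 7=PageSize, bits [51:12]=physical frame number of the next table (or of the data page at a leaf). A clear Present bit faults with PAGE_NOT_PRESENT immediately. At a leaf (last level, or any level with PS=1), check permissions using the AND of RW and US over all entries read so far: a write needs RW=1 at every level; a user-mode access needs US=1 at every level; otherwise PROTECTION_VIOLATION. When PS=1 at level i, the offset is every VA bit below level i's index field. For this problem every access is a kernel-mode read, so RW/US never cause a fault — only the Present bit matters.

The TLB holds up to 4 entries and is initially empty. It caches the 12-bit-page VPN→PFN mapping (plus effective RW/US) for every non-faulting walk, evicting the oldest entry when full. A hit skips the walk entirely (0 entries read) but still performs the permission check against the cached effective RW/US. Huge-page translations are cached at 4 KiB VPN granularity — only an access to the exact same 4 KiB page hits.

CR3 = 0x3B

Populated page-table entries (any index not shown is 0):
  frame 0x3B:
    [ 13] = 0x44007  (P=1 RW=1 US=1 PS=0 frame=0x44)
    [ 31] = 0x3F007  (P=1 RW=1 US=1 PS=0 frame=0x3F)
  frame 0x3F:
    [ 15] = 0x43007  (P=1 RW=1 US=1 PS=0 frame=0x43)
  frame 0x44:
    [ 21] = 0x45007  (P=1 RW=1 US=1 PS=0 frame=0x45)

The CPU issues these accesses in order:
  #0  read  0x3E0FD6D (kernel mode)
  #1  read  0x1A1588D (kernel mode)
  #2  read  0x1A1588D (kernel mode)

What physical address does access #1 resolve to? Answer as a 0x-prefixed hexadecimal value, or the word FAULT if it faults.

Per-access translation:
#0 VA=0x3E0FD6D (r,kernel):
  L0 @0x3B[31] → 0x3F007  P=1,RW=1,US=1,PS=0
  L1 @0x3F[15] → 0x43007  P=1,RW=1,US=1,PS=0
  ⇒ phys 0x43D6D  [2 reads]
#1 VA=0x1A1588D (r,kernel):
  L0 @0x3B[13] → 0x44007  P=1,RW=1,US=1,PS=0
  L1 @0x44[21] → 0x45007  P=1,RW=1,US=1,PS=0
  ⇒ phys 0x4588D  [2 reads]
#2 VA=0x1A1588D (r,kernel):
  TLB hit vpn=0x1A15 → PA=0x4588D

Access #1 PA: 0x4588D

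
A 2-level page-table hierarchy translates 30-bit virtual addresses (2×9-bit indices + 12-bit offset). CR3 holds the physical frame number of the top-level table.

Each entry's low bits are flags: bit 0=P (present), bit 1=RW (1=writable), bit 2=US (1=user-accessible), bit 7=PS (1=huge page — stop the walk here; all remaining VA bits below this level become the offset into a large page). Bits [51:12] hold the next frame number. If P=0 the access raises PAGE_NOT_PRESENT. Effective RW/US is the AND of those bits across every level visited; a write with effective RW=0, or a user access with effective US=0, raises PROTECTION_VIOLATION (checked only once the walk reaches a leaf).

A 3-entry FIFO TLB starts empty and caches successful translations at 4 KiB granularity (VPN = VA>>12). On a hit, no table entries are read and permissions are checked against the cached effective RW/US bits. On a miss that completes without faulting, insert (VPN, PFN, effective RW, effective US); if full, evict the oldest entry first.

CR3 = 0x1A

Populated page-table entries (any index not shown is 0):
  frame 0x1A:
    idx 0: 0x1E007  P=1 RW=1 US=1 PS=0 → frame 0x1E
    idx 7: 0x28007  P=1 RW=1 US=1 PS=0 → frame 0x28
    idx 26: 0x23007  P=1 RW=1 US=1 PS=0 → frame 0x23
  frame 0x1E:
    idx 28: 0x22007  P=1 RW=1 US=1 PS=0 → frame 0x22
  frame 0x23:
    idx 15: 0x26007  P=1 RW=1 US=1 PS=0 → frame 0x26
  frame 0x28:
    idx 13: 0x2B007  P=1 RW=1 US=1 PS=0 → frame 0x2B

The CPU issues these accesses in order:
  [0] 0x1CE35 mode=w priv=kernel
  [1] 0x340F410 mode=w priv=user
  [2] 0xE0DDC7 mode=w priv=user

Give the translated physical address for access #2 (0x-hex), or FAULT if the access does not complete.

Trace:
#0 VA=0x1CE35 (w,kernel):
  L0: frame=0x1A idx=0 entry=0x1E007 [P=1 RW=1 US=1 PS=0]
  L1: frame=0x1E idx=28 entry=0x22007 [P=1 RW=1 US=1 PS=0]
  → PA=0x22E35  (2 entries read)
#1 VA=0x340F410 (w,user):
  L0: frame=0x1A idx=26 entry=0x23007 [P=1 RW=1 US=1 PS=0]
  L1: frame=0x23 idx=15 entry=0x26007 [P=1 RW=1 US=1 PS=0]
  → PA=0x26410  (2 entries read)
#2 VA=0xE0DDC7 (w,user):
  L0: frame=0x1A idx=7 entry=0x28007 [P=1 RW=1 US=1 PS=0]
  L1: frame=0x28 idx=13 entry=0x2B007 [P=1 RW=1 US=1 PS=0]
  → PA=0x2BDC7  (2 entries read)

Access #2 PA: 0x2BDC7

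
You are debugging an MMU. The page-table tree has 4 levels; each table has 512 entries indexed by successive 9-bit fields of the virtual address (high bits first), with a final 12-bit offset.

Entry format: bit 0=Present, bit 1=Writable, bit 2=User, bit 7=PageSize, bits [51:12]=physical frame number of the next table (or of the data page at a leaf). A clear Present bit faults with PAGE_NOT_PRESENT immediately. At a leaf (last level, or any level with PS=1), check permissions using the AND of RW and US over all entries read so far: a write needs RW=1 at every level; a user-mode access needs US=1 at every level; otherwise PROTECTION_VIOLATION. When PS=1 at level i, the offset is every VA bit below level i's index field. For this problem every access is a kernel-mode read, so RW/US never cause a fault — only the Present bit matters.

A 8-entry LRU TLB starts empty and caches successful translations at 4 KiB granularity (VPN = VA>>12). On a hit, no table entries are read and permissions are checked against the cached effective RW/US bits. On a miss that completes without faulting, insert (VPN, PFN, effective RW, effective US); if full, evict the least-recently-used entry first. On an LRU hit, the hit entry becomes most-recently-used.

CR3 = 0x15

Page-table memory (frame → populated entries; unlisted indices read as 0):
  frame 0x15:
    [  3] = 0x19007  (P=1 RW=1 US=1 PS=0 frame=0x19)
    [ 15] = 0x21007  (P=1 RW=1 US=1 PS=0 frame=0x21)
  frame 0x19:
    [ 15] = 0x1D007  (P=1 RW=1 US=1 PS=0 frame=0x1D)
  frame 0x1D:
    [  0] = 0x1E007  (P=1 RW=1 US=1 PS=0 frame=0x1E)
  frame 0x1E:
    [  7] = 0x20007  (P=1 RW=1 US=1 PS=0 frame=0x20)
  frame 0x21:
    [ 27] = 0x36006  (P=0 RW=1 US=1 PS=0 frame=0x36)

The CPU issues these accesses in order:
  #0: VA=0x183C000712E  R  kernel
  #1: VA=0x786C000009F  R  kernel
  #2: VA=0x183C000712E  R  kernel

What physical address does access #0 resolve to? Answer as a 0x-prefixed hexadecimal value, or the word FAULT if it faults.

Walk each access:
#0 VA=0x183C000712E (r,kernel):
  L0 @0x15[3] → 0x19007  P=1,RW=1,US=1,PS=0
  L1 @0x19[15] → 0x1D007  P=1,RW=1,US=1,PS=0
  L2 @0x1D[0] → 0x1E007  P=1,RW=1,US=1,PS=0
  L3 @0x1E[7] → 0x20007  P=1,RW=1,US=1,PS=0
  → PA=0x2012E  (4 entries read)
#1 VA=0x786C000009F (r,kernel):
  L0 @0x15[15] → 0x21007  P=1,RW=1,US=1,PS=0
  L1 @0x21[27] → 0x36006  P=0,RW=1,US=1,PS=0
  → PAGE_NOT_PRESENT  (2 entries read)
#2 VA=0x183C000712E (r,kernel):
  TLB hit vpn=0x183C0007 → PA=0x2012E

Access #0 PA: 0x2012E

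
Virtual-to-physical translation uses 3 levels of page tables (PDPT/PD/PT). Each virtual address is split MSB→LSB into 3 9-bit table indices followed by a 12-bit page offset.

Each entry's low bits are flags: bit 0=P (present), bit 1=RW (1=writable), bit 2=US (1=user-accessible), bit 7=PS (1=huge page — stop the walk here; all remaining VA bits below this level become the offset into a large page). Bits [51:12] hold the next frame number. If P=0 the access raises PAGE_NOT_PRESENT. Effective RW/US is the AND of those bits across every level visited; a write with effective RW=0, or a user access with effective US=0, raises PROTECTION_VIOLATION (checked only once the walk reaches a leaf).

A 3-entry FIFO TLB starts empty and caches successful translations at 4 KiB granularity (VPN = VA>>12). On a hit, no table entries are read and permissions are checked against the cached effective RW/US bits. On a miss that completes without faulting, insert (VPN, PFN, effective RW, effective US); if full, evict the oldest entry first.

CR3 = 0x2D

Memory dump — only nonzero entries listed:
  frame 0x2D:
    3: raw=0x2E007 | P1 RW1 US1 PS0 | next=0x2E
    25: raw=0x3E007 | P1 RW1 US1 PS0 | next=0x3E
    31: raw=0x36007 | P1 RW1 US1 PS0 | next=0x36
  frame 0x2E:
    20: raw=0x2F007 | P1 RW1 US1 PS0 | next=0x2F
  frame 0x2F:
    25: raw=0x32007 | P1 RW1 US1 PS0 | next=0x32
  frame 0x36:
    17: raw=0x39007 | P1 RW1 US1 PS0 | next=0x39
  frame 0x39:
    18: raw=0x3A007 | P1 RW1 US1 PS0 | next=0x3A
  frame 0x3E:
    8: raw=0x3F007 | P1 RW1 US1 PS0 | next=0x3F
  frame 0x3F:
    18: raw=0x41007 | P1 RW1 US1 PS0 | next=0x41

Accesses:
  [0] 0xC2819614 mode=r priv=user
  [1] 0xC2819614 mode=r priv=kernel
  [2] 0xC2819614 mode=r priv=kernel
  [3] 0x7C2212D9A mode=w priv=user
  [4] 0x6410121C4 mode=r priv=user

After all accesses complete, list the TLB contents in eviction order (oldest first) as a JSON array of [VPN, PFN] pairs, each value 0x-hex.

Trace:
#0 VA=0xC2819614 (r,user):
  L0: frame=0x2D idx=3 entry=0x2E007 [P=1 RW=1 US=1 PS=0]
  L1: frame=0x2E idx=20 entry=0x2F007 [P=1 RW=1 US=1 PS=0]
  L2: frame=0x2F idx=25 entry=0x32007 [P=1 RW=1 US=1 PS=0]
  → PA=0x32614  (3 entries read)
#1 VA=0xC2819614 (r,kernel):
  TLB hit vpn=0xC2819 → PA=0x32614
#2 VA=0xC2819614 (r,kernel):
  TLB hit vpn=0xC2819 → PA=0x32614
#3 VA=0x7C2212D9A (w,user):
  L0: frame=0x2D idx=31 entry=0x36007 [P=1 RW=1 US=1 PS=0]
  L1: frame=0x36 idx=17 entry=0x39007 [P=1 RW=1 US=1 PS=0]
  L2: frame=0x39 idx=18 entry=0x3A007 [P=1 RW=1 US=1 PS=0]
  → PA=0x3AD9A  (3 entries read)
#4 VA=0x6410121C4 (r,user):
  L0: frame=0x2D idx=25 entry=0x3E007 [P=1 RW=1 US=1 PS=0]
  L1: frame=0x3E idx=8 entry=0x3F007 [P=1 RW=1 US=1 PS=0]
  L2: frame=0x3F idx=18 entry=0x41007 [P=1 RW=1 US=1 PS=0]
  → PA=0x411C4  (3 entries read)

TLB: [["0xC2819", "0x32"], ["0x7C2212", "0x3A"], ["0x641012", "0x41"]]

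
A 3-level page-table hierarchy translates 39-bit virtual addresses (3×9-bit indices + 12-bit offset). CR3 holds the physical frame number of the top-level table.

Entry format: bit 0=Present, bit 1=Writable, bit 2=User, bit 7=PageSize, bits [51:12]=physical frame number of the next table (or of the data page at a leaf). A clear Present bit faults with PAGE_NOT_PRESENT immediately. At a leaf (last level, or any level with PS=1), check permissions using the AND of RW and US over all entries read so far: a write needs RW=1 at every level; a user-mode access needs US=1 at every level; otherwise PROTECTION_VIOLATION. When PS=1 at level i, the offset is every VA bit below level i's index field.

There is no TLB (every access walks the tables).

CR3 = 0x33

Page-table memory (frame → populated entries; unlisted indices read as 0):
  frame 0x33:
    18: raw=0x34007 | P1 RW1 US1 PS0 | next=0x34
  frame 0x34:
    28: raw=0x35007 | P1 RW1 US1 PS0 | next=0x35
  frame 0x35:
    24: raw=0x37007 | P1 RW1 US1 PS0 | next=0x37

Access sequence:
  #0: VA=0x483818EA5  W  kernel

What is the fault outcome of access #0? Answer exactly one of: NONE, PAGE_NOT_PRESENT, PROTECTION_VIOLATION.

Trace:
#0 VA=0x483818EA5 (w,kernel):
  L0: frame=0x33 idx=18 entry=0x34007 [P=1 RW=1 US=1 PS=0]
  L1: frame=0x34 idx=28 entry=0x35007 [P=1 RW=1 US=1 PS=0]
  L2: frame=0x35 idx=24 entry=0x37007 [P=1 RW=1 US=1 PS=0]
  → PA=0x37EA5  (3 entries read)

Access #0 fault: NONE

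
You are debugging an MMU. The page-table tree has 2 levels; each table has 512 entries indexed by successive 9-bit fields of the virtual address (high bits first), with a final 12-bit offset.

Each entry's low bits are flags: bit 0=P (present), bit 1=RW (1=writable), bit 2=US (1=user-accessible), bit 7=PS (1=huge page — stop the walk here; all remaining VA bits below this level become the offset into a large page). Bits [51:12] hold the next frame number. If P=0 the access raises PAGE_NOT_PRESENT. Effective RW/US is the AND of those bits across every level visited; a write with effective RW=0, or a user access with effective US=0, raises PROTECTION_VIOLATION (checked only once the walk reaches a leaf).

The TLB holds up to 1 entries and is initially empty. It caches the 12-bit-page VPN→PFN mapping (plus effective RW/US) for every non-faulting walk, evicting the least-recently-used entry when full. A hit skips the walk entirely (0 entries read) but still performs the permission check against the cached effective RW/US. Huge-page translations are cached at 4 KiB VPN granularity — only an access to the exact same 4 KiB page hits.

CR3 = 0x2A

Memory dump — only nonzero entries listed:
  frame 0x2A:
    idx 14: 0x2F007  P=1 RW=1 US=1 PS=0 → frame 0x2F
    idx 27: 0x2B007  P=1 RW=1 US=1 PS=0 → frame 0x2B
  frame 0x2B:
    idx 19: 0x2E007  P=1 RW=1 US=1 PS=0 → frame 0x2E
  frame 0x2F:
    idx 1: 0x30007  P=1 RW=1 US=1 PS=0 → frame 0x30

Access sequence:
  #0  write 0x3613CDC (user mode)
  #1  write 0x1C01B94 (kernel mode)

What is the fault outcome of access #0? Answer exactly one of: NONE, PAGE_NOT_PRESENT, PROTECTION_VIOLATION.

Trace:
#0 VA=0x3613CDC (w,user):
  lvl0: tbl 0x2A, slot 27 ⇒ 0x2B007 (P1/RW1/US1/PS0)
  lvl1: tbl 0x2B, slot 19 ⇒ 0x2E007 (P1/RW1/US1/PS0)
  ⇒ phys 0x2ECDC  [2 reads]
#1 VA=0x1C01B94 (w,kernel):
  lvl0: tbl 0x2A, slot 14 ⇒ 0x2F007 (P1/RW1/US1/PS0)
  lvl1: tbl 0x2F, slot 1 ⇒ 0x30007 (P1/RW1/US1/PS0)
  ⇒ phys 0x30B94  [2 reads]

Access #0 fault: NONE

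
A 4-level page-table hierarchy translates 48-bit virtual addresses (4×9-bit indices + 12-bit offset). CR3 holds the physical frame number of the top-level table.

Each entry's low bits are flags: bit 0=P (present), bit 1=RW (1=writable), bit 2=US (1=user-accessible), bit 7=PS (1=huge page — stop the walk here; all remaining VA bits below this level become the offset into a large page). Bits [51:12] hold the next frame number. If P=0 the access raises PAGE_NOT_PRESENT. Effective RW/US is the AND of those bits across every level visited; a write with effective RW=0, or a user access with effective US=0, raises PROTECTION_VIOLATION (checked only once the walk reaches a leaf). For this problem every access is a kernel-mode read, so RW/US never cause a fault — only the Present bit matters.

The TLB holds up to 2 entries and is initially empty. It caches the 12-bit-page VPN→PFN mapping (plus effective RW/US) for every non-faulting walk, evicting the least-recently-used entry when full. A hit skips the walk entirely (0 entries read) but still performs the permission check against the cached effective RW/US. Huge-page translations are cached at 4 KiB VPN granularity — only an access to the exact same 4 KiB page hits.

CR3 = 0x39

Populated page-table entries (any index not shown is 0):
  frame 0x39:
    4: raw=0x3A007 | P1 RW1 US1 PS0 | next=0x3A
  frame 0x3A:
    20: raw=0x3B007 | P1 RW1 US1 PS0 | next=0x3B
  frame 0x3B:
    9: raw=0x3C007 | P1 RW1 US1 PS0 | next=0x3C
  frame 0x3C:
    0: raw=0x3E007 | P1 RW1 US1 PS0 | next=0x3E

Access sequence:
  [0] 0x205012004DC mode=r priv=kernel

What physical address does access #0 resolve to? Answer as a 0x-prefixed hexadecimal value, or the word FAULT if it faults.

Walk each access:
#0 VA=0x205012004DC (r,kernel):
  L0: frame=0x39 idx=4 entry=0x3A007 [P=1 RW=1 US=1 PS=0]
  L1: frame=0x3A idx=20 entry=0x3B007 [P=1 RW=1 US=1 PS=0]
  L2: frame=0x3B idx=9 entry=0x3C007 [P=1 RW=1 US=1 PS=0]
  L3: frame=0x3C idx=0 entry=0x3E007 [P=1 RW=1 US=1 PS=0]
  ✓ 0x3E4DC  — 4 lookups

Access #0 PA: 0x3E4DC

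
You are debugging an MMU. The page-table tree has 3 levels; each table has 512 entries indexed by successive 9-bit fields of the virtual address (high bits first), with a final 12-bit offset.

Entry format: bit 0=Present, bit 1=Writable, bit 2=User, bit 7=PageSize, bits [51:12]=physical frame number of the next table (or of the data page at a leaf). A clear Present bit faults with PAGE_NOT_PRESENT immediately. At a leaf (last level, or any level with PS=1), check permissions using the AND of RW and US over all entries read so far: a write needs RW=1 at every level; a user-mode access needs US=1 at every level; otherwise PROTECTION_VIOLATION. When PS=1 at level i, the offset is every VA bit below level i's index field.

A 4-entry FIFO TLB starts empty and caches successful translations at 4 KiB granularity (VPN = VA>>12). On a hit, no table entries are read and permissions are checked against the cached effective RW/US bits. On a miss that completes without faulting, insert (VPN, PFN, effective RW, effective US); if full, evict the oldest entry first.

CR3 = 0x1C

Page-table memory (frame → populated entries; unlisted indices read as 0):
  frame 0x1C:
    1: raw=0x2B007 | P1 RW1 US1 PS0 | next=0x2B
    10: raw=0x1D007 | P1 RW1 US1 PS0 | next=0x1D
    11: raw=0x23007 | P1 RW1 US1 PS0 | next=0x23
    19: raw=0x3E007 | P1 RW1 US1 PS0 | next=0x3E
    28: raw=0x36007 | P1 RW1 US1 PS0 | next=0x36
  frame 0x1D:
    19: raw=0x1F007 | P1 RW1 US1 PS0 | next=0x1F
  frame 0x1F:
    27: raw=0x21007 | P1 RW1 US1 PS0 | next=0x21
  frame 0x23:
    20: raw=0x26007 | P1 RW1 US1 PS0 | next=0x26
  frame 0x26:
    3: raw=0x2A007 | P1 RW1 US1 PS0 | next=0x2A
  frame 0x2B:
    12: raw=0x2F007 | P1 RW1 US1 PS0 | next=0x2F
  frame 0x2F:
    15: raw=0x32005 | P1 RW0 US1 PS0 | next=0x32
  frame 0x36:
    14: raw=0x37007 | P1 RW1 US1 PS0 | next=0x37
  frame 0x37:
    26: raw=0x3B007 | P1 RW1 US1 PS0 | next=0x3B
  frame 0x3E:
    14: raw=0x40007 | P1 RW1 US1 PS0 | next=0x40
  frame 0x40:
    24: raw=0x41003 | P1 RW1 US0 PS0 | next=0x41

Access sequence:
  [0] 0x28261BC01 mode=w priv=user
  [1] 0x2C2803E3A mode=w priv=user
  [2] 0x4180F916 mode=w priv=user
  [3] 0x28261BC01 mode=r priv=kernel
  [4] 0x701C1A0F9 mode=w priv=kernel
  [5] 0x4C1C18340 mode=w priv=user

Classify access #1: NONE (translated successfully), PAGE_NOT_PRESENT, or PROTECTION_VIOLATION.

Walk each access:
#0 VA=0x28261BC01 (w,user):
  lvl0: tbl 0x1C, slot 10 ⇒ 0x1D007 (P1/RW1/US1/PS0)
  lvl1: tbl 0x1D, slot 19 ⇒ 0x1F007 (P1/RW1/US1/PS0)
  lvl2: tbl 0x1F, slot 27 ⇒ 0x21007 (P1/RW1/US1/PS0)
  → PA=0x21C01  (3 entries read)
#1 VA=0x2C2803E3A (w,user):
  lvl0: tbl 0x1C, slot 11 ⇒ 0x23007 (P1/RW1/US1/PS0)
  lvl1: tbl 0x23, slot 20 ⇒ 0x26007 (P1/RW1/US1/PS0)
  lvl2: tbl 0x26, slot 3 ⇒ 0x2A007 (P1/RW1/US1/PS0)
  → PA=0x2AE3A  (3 entries read)
#2 VA=0x4180F916 (w,user):
  lvl0: tbl 0x1C, slot 1 ⇒ 0x2B007 (P1/RW1/US1/PS0)
  lvl1: tbl 0x2B, slot 12 ⇒ 0x2F007 (P1/RW1/US1/PS0)
  lvl2: tbl 0x2F, slot 15 ⇒ 0x32005 (P1/RW0/US1/PS0)
  → PROTECTION_VIOLATION  (3 entries read)
#3 VA=0x28261BC01 (r,kernel):
  TLB hit vpn=0x28261B → PA=0x21C01
#4 VA=0x701C1A0F9 (w,kernel):
  lvl0: tbl 0x1C, slot 28 ⇒ 0x36007 (P1/RW1/US1/PS0)
  lvl1: tbl 0x36, slot 14 ⇒ 0x37007 (P1/RW1/US1/PS0)
  lvl2: tbl 0x37, slot 26 ⇒ 0x3B007 (P1/RW1/US1/PS0)
  → PA=0x3B0F9  (3 entries read)
#5 VA=0x4C1C18340 (w,user):
  lvl0: tbl 0x1C, slot 19 ⇒ 0x3E007 (P1/RW1/US1/PS0)
  lvl1: tbl 0x3E, slot 14 ⇒ 0x40007 (P1/RW1/US1/PS0)
  lvl2: tbl 0x40, slot 24 ⇒ 0x41003 (P1/RW1/US0/PS0)
  → PROTECTION_VIOLATION  (3 entries read)

Access #1 fault: NONE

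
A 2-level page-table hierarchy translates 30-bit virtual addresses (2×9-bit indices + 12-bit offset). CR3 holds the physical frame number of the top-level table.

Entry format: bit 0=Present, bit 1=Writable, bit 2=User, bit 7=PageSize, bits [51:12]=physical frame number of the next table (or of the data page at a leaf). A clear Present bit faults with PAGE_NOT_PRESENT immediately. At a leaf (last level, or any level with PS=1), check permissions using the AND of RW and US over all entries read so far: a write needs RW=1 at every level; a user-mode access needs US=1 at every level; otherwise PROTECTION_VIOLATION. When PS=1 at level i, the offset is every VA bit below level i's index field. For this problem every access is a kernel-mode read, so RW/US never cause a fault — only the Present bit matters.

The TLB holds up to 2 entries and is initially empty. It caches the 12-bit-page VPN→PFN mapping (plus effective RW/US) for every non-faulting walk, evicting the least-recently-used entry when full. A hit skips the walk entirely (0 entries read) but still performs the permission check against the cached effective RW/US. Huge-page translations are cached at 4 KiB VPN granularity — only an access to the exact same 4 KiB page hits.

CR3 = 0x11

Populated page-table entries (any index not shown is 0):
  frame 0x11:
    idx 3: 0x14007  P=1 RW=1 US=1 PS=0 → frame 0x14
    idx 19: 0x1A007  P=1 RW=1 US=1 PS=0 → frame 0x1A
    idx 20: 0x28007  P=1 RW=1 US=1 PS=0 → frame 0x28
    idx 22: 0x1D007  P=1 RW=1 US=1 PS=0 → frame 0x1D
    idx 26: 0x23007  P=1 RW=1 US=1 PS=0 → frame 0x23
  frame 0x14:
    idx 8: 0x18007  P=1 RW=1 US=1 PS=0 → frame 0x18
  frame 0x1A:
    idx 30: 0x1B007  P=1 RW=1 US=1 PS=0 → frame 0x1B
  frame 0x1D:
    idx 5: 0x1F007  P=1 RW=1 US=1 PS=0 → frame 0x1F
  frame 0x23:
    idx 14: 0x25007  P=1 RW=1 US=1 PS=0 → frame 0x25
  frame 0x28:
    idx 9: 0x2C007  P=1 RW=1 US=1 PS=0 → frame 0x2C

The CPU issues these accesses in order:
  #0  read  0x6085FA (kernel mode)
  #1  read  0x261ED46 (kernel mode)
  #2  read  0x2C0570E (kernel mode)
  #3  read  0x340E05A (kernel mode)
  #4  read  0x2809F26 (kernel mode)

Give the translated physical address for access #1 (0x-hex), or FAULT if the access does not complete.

Trace:
#0 VA=0x6085FA (r,kernel):
  L0 @0x11[3] → 0x14007  P=1,RW=1,US=1,PS=0
  L1 @0x14[8] → 0x18007  P=1,RW=1,US=1,PS=0
  → PA=0x185FA  (2 entries read)
#1 VA=0x261ED46 (r,kernel):
  L0 @0x11[19] → 0x1A007  P=1,RW=1,US=1,PS=0
  L1 @0x1A[30] → 0x1B007  P=1,RW=1,US=1,PS=0
  → PA=0x1BD46  (2 entries read)
#2 VA=0x2C0570E (r,kernel):
  L0 @0x11[22] → 0x1D007  P=1,RW=1,US=1,PS=0
  L1 @0x1D[5] → 0x1F007  P=1,RW=1,US=1,PS=0
  → PA=0x1F70E  (2 entries read)
#3 VA=0x340E05A (r,kernel):
  L0 @0x11[26] → 0x23007  P=1,RW=1,US=1,PS=0
  L1 @0x23[14] → 0x25007  P=1,RW=1,US=1,PS=0
  → PA=0x2505A  (2 entries read)
#4 VA=0x2809F26 (r,kernel):
  L0 @0x11[20] → 0x28007  P=1,RW=1,US=1,PS=0
  L1 @0x28[9] → 0x2C007  P=1,RW=1,US=1,PS=0
  → PA=0x2CF26  (2 entries read)

Access #1 PA: 0x1BD46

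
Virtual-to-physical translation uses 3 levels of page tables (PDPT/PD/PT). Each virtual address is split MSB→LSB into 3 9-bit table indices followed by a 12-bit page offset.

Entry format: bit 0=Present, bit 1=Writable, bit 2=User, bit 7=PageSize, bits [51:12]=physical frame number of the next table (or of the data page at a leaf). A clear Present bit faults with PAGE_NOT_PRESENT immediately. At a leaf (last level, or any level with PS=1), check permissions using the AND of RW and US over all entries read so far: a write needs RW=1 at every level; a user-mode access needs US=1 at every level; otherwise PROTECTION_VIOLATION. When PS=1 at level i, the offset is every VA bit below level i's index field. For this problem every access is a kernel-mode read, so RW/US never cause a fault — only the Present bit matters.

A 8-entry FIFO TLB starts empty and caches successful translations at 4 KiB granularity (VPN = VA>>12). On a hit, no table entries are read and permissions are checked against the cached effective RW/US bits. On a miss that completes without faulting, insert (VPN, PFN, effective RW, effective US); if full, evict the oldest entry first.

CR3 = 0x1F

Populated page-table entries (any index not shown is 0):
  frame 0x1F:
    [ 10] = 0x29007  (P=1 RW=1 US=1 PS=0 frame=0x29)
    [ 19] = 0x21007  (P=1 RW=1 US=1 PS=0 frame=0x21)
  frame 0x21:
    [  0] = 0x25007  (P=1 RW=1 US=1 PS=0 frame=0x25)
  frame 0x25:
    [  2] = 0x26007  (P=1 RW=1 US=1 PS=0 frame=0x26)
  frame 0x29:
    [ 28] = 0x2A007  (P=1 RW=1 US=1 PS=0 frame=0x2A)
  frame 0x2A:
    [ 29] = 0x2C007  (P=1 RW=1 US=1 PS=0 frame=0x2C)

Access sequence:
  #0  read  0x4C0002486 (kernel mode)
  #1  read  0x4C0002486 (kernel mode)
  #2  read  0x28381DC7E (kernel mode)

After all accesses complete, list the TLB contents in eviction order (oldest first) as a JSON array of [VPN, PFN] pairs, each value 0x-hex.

Trace:
#0 VA=0x4C0002486 (r,kernel):
  L0: frame=0x1F idx=19 entry=0x21007 [P=1 RW=1 US=1 PS=0]
  L1: frame=0x21 idx=0 entry=0x25007 [P=1 RW=1 US=1 PS=0]
  L2: frame=0x25 idx=2 entry=0x26007 [P=1 RW=1 US=1 PS=0]
  ⇒ phys 0x26486  [3 reads]
#1 VA=0x4C0002486 (r,kernel):
  TLB hit vpn=0x4C0002 → PA=0x26486
#2 VA=0x28381DC7E (r,kernel):
  L0: frame=0x1F idx=10 entry=0x29007 [P=1 RW=1 US=1 PS=0]
  L1: frame=0x29 idx=28 entry=0x2A007 [P=1 RW=1 US=1 PS=0]
  L2: frame=0x2A idx=29 entry=0x2C007 [P=1 RW=1 US=1 PS=0]
  ⇒ phys 0x2CC7E  [3 reads]

TLB: [["0x4C0002", "0x26"], ["0x28381D", "0x2C"]]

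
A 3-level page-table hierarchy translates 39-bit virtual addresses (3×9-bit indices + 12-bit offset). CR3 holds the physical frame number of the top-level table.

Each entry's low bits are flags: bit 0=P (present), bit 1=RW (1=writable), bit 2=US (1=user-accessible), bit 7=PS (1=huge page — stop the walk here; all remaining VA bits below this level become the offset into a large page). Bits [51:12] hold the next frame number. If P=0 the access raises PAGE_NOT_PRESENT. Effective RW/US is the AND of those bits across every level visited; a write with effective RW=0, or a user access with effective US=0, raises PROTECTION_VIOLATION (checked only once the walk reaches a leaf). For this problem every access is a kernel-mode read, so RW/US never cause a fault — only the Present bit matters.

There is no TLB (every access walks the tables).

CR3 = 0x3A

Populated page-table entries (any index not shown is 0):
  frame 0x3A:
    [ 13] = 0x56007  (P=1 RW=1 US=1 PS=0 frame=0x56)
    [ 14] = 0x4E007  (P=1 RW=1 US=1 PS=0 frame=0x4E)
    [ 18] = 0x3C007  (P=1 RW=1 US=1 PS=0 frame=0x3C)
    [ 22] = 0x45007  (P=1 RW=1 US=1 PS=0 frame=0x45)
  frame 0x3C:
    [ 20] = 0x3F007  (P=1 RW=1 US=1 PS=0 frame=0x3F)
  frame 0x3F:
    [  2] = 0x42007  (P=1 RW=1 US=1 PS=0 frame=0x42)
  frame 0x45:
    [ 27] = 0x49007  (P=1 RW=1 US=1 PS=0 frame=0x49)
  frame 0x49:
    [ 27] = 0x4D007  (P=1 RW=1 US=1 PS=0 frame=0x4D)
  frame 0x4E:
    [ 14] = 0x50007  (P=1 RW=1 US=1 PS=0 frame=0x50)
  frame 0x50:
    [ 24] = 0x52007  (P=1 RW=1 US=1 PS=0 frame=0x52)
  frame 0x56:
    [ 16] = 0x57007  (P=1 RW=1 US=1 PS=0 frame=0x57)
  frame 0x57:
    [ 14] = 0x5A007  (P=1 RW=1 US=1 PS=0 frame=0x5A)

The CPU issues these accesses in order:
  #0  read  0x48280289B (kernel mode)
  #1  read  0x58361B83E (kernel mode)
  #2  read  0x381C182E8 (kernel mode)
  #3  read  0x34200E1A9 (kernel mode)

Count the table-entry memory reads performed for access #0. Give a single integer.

Per-access translation:
#0 VA=0x48280289B (r,kernel):
  L0: frame=0x3A idx=18 entry=0x3C007 [P=1 RW=1 US=1 PS=0]
  L1: frame=0x3C idx=20 entry=0x3F007 [P=1 RW=1 US=1 PS=0]
  L2: frame=0x3F idx=2 entry=0x42007 [P=1 RW=1 US=1 PS=0]
  ✓ 0x4289B  — 3 lookups
#1 VA=0x58361B83E (r,kernel):
  L0: frame=0x3A idx=22 entry=0x45007 [P=1 RW=1 US=1 PS=0]
  L1: frame=0x45 idx=27 entry=0x49007 [P=1 RW=1 US=1 PS=0]
  L2: frame=0x49 idx=27 entry=0x4D007 [P=1 RW=1 US=1 PS=0]
  ✓ 0x4D83E  — 3 lookups
#2 VA=0x381C182E8 (r,kernel):
  L0: frame=0x3A idx=14 entry=0x4E007 [P=1 RW=1 US=1 PS=0]
  L1: frame=0x4E idx=14 entry=0x50007 [P=1 RW=1 US=1 PS=0]
  L2: frame=0x50 idx=24 entry=0x52007 [P=1 RW=1 US=1 PS=0]
  ✓ 0x522E8  — 3 lookups
#3 VA=0x34200E1A9 (r,kernel):
  L0: frame=0x3A idx=13 entry=0x56007 [P=1 RW=1 US=1 PS=0]
  L1: frame=0x56 idx=16 entry=0x57007 [P=1 RW=1 US=1 PS=0]
  L2: frame=0x57 idx=14 entry=0x5A007 [P=1 RW=1 US=1 PS=0]
  ✓ 0x5A1A9  — 3 lookups

Entries read for #0: 3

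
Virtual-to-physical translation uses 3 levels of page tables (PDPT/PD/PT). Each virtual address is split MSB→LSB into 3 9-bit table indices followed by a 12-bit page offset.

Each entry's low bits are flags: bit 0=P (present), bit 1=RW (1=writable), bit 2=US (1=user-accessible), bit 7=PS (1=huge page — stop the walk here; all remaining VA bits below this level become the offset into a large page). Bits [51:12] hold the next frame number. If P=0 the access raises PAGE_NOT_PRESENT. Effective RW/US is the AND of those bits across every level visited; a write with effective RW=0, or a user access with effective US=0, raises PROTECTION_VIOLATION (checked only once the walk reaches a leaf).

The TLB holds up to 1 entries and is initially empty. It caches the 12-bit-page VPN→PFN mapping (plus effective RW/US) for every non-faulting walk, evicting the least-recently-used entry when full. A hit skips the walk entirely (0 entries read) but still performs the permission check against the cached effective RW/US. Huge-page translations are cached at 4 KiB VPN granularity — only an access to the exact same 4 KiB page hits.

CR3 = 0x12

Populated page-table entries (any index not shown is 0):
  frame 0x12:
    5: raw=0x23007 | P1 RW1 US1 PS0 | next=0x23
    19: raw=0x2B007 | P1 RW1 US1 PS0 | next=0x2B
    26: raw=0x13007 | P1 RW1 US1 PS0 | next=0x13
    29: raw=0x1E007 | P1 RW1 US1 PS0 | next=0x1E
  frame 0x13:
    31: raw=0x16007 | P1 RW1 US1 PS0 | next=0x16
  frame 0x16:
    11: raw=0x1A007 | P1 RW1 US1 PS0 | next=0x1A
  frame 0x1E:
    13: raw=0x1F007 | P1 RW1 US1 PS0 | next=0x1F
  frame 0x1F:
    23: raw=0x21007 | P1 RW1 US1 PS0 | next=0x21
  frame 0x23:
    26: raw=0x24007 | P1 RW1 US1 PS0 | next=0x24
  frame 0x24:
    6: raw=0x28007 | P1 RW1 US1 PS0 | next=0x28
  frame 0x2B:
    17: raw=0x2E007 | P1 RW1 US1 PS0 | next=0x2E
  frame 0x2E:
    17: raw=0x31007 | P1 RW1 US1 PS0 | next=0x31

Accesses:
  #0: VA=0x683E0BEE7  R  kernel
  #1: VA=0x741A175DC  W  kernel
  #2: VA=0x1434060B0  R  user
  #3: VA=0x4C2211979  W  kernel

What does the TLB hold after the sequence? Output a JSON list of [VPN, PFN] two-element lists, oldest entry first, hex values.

Per-access translation:
#0 VA=0x683E0BEE7 (r,kernel):
  [0] read 0x12 idx=26: raw=0x13007 flags P=1 W=1 U=1 S=0
  [1] read 0x13 idx=31: raw=0x16007 flags P=1 W=1 U=1 S=0
  [2] read 0x16 idx=11: raw=0x1A007 flags P=1 W=1 U=1 S=0
  ⇒ phys 0x1AEE7  [3 reads]
#1 VA=0x741A175DC (w,kernel):
  [0] read 0x12 idx=29: raw=0x1E007 flags P=1 W=1 U=1 S=0
  [1] read 0x1E idx=13: raw=0x1F007 flags P=1 W=1 U=1 S=0
  [2] read 0x1F idx=23: raw=0x21007 flags P=1 W=1 U=1 S=0
  ⇒ phys 0x215DC  [3 reads]
#2 VA=0x1434060B0 (r,user):
  [0] read 0x12 idx=5: raw=0x23007 flags P=1 W=1 U=1 S=0
  [1] read 0x23 idx=26: raw=0x24007 flags P=1 W=1 U=1 S=0
  [2] read 0x24 idx=6: raw=0x28007 flags P=1 W=1 U=1 S=0
  ⇒ phys 0x280B0  [3 reads]
#3 VA=0x4C2211979 (w,kernel):
  [0] read 0x12 idx=19: raw=0x2B007 flags P=1 W=1 U=1 S=0
  [1] read 0x2B idx=17: raw=0x2E007 flags P=1 W=1 U=1 S=0
  [2] read 0x2E idx=17: raw=0x31007 flags P=1 W=1 U=1 S=0
  ⇒ phys 0x31979  [3 reads]

TLB: [["0x4C2211", "0x31"]]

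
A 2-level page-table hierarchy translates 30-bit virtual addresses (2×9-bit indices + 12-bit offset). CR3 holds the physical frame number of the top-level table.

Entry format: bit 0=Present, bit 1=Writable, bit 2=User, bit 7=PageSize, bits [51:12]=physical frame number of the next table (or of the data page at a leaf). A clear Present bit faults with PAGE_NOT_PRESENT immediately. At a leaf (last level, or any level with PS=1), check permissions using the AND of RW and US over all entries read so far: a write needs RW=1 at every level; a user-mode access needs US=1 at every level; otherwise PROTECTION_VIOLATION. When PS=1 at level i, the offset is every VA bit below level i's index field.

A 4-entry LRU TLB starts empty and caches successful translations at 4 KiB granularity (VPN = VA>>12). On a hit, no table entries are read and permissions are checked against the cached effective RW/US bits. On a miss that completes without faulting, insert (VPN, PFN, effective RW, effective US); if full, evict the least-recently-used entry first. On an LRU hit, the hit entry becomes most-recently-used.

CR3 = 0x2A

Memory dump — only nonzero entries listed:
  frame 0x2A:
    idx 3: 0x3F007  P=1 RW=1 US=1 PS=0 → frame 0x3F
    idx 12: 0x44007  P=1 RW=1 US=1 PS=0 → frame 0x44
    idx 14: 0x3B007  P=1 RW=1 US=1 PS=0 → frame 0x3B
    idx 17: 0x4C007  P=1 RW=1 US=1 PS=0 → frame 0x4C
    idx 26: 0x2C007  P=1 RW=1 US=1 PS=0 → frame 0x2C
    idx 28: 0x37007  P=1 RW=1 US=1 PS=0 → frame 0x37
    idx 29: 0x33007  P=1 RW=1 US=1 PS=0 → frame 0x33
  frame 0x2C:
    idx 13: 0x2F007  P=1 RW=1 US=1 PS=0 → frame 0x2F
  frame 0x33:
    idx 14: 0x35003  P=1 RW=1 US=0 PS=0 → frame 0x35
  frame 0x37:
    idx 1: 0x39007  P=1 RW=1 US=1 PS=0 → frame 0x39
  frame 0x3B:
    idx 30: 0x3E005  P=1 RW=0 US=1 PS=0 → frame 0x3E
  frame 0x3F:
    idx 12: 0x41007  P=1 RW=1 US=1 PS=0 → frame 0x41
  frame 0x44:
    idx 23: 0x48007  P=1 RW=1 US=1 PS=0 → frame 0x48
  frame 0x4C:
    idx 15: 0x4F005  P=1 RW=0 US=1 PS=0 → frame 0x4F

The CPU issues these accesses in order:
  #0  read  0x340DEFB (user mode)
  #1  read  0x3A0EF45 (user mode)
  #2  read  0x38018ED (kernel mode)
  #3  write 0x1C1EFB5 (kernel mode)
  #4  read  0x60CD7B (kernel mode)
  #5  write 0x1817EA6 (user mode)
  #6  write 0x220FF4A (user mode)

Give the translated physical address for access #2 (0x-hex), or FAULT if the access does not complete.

Per-access translation:
#0 VA=0x340DEFB (r,user):
  L0: frame=0x2A idx=26 entry=0x2C007 [P=1 RW=1 US=1 PS=0]
  L1: frame=0x2C idx=13 entry=0x2F007 [P=1 RW=1 US=1 PS=0]
  → PA=0x2FEFB  (2 entries read)
#1 VA=0x3A0EF45 (r,user):
  L0: frame=0x2A idx=29 entry=0x33007 [P=1 RW=1 US=1 PS=0]
  L1: frame=0x33 idx=14 entry=0x35003 [P=1 RW=1 US=0 PS=0]
  ⇒ fault: PROTECTION_VIOLATION  — 2 lookups
#2 VA=0x38018ED (r,kernel):
  L0: frame=0x2A idx=28 entry=0x37007 [P=1 RW=1 US=1 PS=0]
  L1: frame=0x37 idx=1 entry=0x39007 [P=1 RW=1 US=1 PS=0]
  → PA=0x398ED  (2 entries read)
#3 VA=0x1C1EFB5 (w,kernel):
  L0: frame=0x2A idx=14 entry=0x3B007 [P=1 RW=1 US=1 PS=0]
  L1: frame=0x3B idx=30 entry=0x3E005 [P=1 RW=0 US=1 PS=0]
  ⇒ fault: PROTECTION_VIOLATION  — 2 lookups
#4 VA=0x60CD7B (r,kernel):
  L0: frame=0x2A idx=3 entry=0x3F007 [P=1 RW=1 US=1 PS=0]
  L1: frame=0x3F idx=12 entry=0x41007 [P=1 RW=1 US=1 PS=0]
  → PA=0x41D7B  (2 entries read)
#5 VA=0x1817EA6 (w,user):
  L0: frame=0x2A idx=12 entry=0x44007 [P=1 RW=1 US=1 PS=0]
  L1: frame=0x44 idx=23 entry=0x48007 [P=1 RW=1 US=1 PS=0]
  → PA=0x48EA6  (2 entries read)
#6 VA=0x220FF4A (w,user):
  L0: frame=0x2A idx=17 entry=0x4C007 [P=1 RW=1 US=1 PS=0]
  L1: frame=0x4C idx=15 entry=0x4F005 [P=1 RW=0 US=1 PS=0]
  ⇒ fault: PROTECTION_VIOLATION  — 2 lookups

Access #2 PA: 0x398ED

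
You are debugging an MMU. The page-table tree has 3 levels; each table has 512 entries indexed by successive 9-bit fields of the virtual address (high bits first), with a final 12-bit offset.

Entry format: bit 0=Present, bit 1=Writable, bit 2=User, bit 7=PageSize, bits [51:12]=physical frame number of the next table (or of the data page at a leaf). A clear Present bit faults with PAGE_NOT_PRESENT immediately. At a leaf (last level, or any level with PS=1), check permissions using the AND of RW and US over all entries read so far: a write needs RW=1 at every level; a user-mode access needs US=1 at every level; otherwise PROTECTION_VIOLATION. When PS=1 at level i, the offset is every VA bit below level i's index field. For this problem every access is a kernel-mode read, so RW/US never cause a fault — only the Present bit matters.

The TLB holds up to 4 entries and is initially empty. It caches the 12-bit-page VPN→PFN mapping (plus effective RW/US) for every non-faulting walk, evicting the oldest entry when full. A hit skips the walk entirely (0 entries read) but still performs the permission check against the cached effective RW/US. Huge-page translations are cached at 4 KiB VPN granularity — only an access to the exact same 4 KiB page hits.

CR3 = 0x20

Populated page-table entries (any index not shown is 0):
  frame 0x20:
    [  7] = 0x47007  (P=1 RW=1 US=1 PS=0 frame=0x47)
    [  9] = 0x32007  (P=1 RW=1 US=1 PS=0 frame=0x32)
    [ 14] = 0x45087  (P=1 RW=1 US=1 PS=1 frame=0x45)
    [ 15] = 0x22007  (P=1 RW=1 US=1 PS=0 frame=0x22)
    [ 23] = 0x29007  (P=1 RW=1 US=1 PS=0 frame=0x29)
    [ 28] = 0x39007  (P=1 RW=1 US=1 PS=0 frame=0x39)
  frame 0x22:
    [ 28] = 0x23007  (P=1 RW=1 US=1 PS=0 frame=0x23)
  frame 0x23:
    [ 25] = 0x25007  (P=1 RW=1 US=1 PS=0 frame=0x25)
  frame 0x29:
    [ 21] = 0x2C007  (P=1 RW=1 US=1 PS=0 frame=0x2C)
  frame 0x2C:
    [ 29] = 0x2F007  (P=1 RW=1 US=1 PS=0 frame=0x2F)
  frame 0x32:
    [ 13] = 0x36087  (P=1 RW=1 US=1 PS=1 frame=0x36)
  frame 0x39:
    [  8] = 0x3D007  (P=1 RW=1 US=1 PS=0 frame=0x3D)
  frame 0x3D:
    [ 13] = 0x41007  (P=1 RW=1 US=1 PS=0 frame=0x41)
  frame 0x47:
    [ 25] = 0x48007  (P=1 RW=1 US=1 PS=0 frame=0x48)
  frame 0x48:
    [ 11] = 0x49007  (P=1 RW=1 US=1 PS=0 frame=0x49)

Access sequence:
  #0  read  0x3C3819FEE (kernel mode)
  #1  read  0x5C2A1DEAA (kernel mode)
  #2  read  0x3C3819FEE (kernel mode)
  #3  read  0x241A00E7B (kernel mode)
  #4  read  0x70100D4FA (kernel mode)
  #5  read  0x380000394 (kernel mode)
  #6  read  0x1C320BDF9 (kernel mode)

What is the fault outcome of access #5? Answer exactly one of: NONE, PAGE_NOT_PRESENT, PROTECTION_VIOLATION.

Walk each access:
#0 VA=0x3C3819FEE (r,kernel):
  [0] read 0x20 idx=15: raw=0x22007 flags P=1 W=1 U=1 S=0
  [1] read 0x22 idx=28: raw=0x23007 flags P=1 W=1 U=1 S=0
  [2] read 0x23 idx=25: raw=0x25007 flags P=1 W=1 U=1 S=0
  ⇒ phys 0x25FEE  [3 reads]
#1 VA=0x5C2A1DEAA (r,kernel):
  [0] read 0x20 idx=23: raw=0x29007 flags P=1 W=1 U=1 S=0
  [1] read 0x29 idx=21: raw=0x2C007 flags P=1 W=1 U=1 S=0
  [2] read 0x2C idx=29: raw=0x2F007 flags P=1 W=1 U=1 S=0
  ⇒ phys 0x2FEAA  [3 reads]
#2 VA=0x3C3819FEE (r,kernel):
  TLB hit vpn=0x3C3819 → PA=0x25FEE
#3 VA=0x241A00E7B (r,kernel):
  [0] read 0x20 idx=9: raw=0x32007 flags P=1 W=1 U=1 S=0
  [1] read 0x32 idx=13: raw=0x36087 flags P=1 W=1 U=1 S=1
  ⇒ phys 0x36E7B (huge @L1)  [2 reads]
#4 VA=0x70100D4FA (r,kernel):
  [0] read 0x20 idx=28: raw=0x39007 flags P=1 W=1 U=1 S=0
  [1] read 0x39 idx=8: raw=0x3D007 flags P=1 W=1 U=1 S=0
  [2] read 0x3D idx=13: raw=0x41007 flags P=1 W=1 U=1 S=0
  ⇒ phys 0x414FA  [3 reads]
#5 VA=0x380000394 (r,kernel):
  [0] read 0x20 idx=14: raw=0x45087 flags P=1 W=1 U=1 S=1
  ⇒ phys 0x45394 (huge @L0)  [1 reads]
#6 VA=0x1C320BDF9 (r,kernel):
  [0] read 0x20 idx=7: raw=0x47007 flags P=1 W=1 U=1 S=0
  [1] read 0x47 idx=25: raw=0x48007 flags P=1 W=1 U=1 S=0
  [2] read 0x48 idx=11: raw=0x49007 flags P=1 W=1 U=1 S=0
  ⇒ phys 0x49DF9  [3 reads]

Access #5 fault: NONE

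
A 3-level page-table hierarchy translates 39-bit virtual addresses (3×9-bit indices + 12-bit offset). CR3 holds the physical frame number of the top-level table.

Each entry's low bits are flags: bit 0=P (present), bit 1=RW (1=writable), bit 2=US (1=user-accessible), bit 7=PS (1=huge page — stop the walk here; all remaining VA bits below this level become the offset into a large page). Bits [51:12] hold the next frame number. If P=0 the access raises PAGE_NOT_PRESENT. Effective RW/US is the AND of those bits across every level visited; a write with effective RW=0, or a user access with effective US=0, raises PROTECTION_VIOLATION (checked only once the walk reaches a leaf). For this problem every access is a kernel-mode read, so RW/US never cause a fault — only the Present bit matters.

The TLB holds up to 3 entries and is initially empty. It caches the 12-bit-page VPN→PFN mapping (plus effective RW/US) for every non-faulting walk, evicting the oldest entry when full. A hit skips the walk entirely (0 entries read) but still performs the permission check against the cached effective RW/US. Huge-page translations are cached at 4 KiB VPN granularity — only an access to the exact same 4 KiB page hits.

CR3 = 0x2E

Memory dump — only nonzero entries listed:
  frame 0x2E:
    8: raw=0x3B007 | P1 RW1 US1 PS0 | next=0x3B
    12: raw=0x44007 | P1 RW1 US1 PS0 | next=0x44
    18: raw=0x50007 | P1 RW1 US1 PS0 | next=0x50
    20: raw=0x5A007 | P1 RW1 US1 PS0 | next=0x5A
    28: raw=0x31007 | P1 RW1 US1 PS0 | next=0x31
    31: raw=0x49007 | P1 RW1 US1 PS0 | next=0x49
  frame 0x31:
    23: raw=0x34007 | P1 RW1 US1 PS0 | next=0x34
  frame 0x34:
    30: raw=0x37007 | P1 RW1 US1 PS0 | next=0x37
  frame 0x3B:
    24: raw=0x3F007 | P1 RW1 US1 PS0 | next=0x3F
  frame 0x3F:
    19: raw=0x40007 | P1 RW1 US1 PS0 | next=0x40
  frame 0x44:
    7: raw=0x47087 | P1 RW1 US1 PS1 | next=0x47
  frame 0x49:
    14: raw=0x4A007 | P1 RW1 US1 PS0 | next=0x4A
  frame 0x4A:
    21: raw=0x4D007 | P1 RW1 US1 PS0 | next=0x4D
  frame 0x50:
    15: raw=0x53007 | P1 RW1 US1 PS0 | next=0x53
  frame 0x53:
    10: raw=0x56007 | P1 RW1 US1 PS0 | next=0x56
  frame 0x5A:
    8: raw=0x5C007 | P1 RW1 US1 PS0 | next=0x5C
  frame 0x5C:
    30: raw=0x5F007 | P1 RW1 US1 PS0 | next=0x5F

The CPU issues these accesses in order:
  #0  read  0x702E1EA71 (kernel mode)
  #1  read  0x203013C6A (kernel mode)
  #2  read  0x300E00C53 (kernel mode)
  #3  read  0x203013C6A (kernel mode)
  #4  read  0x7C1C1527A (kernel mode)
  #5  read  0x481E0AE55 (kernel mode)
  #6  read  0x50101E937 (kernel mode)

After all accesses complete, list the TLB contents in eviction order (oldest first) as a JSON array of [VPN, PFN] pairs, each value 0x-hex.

Trace:
#0 VA=0x702E1EA71 (r,kernel):
  L0 @0x2E[28] → 0x31007  P=1,RW=1,US=1,PS=0
  L1 @0x31[23] → 0x34007  P=1,RW=1,US=1,PS=0
  L2 @0x34[30] → 0x37007  P=1,RW=1,US=1,PS=0
  → PA=0x37A71  (3 entries read)
#1 VA=0x203013C6A (r,kernel):
  L0 @0x2E[8] → 0x3B007  P=1,RW=1,US=1,PS=0
  L1 @0x3B[24] → 0x3F007  P=1,RW=1,US=1,PS=0
  L2 @0x3F[19] → 0x40007  P=1,RW=1,US=1,PS=0
  → PA=0x40C6A  (3 entries read)
#2 VA=0x300E00C53 (r,kernel):
  L0 @0x2E[12] → 0x44007  P=1,RW=1,US=1,PS=0
  L1 @0x44[7] → 0x47087  P=1,RW=1,US=1,PS=1
  → PA=0x47C53 (huge @L1)  (2 entries read)
#3 VA=0x203013C6A (r,kernel):
  TLB hit vpn=0x203013 → PA=0x40C6A
#4 VA=0x7C1C1527A (r,kernel):
  L0 @0x2E[31] → 0x49007  P=1,RW=1,US=1,PS=0
  L1 @0x49[14] → 0x4A007  P=1,RW=1,US=1,PS=0
  L2 @0x4A[21] → 0x4D007  P=1,RW=1,US=1,PS=0
  → PA=0x4D27A  (3 entries read)
#5 VA=0x481E0AE55 (r,kernel):
  L0 @0x2E[18] → 0x50007  P=1,RW=1,US=1,PS=0
  L1 @0x50[15] → 0x53007  P=1,RW=1,US=1,PS=0
  L2 @0x53[10] → 0x56007  P=1,RW=1,US=1,PS=0
  → PA=0x56E55  (3 entries read)
#6 VA=0x50101E937 (r,kernel):
  L0 @0x2E[20] → 0x5A007  P=1,RW=1,US=1,PS=0
  L1 @0x5A[8] → 0x5C007  P=1,RW=1,US=1,PS=0
  L2 @0x5C[30] → 0x5F007  P=1,RW=1,US=1,PS=0
  → PA=0x5F937  (3 entries read)

TLB: [["0x7C1C15", "0x4D"], ["0x481E0A", "0x56"], ["0x50101E", "0x5F"]]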